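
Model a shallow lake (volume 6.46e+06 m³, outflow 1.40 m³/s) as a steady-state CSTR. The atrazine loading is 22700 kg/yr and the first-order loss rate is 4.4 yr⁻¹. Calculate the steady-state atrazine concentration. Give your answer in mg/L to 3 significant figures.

Outflow Q = 1.40 m³/s × 3.156e+07 s/yr = 4.418e+07 m³/yr.
Steady-state CSTR mass balance: W = Q·C + k·V·C, so C = W/(Q + kV).
Q + kV = 4.418e+07 + 4.4·6.46e+06 = 7.26e+07 m³/yr.
C = 22700/7.26e+07 = 0.0003127 kg/m³ = 0.3127 mg/L.

0.313 mg/L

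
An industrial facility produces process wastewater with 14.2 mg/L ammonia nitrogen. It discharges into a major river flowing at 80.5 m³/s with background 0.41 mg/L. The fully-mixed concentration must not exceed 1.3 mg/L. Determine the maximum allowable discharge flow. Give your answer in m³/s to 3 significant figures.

Mass balance at complete mixing: C_std·(Q_w + Q_r) = Q_w·C_e + Q_r·C_b.
Rearranging, Q_w = Q_r·(C_std − C_b)/(C_e − C_std) = 80.5·(1.3 − 0.41) / (14.2 − 1.3) = 5.554 m³/s.

5.55 m³/s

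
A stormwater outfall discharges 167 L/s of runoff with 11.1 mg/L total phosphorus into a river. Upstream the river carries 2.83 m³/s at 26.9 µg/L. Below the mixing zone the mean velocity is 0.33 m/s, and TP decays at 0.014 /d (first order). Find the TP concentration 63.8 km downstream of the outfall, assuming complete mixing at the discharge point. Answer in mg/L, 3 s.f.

0.624 mg/L

167 L/s = 0.167 m³/s.
26.9 µg/L = 0.0269 mg/L.
After complete mixing, C₀ = (0.167·11.1 + 2.83·0.0269) / 2.997 = 0.6439 mg/L.
Travel time t = 6.38e+04 m / 0.33 m/s = 1.933e+05 s = 2.238 d.
C = 0.6439·exp(−0.014·2.238) = 0.6439·0.9692 = 0.6241 mg/L.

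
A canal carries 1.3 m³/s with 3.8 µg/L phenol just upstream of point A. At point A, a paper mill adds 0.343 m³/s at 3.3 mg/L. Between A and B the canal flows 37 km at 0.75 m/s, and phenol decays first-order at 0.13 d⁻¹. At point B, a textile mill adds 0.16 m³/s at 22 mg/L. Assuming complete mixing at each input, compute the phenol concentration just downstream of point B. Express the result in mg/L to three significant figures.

3.8 µg/L = 0.0038 mg/L.
After input A: C = (1.3·0.0038 + 0.343·3.3) / 1.643 = 0.6919 mg/L.
Over the 37 km reach to input B (t = 4.933e+04 s = 0.571 d), decay gives C = 0.6919·exp(−0.13·0.571) = 0.6424 mg/L.
After input B: C = (1.643·0.6424 + 0.16·22) / 1.803 = 2.538 mg/L.

2.54 mg/L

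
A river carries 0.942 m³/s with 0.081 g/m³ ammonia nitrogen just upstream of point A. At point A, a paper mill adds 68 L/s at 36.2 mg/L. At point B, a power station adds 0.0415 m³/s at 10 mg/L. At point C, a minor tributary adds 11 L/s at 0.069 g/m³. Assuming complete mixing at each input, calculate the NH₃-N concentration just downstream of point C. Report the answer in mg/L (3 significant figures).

68 L/s = 0.068 m³/s.
After input A: C = (0.942·0.081 + 0.068·36.2) / 1.01 = 2.513 mg/L.
After input B: C = (1.01·2.513 + 0.0415·10) / 1.052 = 2.808 mg/L.
11 L/s = 0.011 m³/s.
After input C: C = (1.052·2.808 + 0.011·0.069) / 1.062 = 2.78 mg/L.

2.78 mg/L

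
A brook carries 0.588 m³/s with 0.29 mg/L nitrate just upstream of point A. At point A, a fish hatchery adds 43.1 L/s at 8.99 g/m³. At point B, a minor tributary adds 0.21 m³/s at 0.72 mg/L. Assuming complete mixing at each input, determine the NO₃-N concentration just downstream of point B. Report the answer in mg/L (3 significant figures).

0.843 mg/L

43.1 L/s = 0.0431 m³/s.
After input A: C = (0.588·0.29 + 0.0431·8.99) / 0.6311 = 0.8842 mg/L.
After input B: C = (0.6311·0.8842 + 0.21·0.72) / 0.8411 = 0.8432 mg/L.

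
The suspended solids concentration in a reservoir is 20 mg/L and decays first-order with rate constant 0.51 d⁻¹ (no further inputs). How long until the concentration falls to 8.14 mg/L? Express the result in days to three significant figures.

1.76 d

t = ln(C₀/C)/k = ln(20/8.14)/0.51 = 0.8989/0.51 = 1.763 d.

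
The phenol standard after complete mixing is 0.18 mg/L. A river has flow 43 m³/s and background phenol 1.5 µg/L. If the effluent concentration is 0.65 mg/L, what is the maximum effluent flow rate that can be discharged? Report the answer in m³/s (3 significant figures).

16.3 m³/s

1.5 µg/L = 0.0015 mg/L.
Mass balance at complete mixing: C_std·(Q_w + Q_r) = Q_w·C_e + Q_r·C_b.
Rearranging, Q_w = Q_r·(C_std − C_b)/(C_e − C_std) = 43·(0.18 − 0.0015) / (0.65 − 0.18) = 16.33 m³/s.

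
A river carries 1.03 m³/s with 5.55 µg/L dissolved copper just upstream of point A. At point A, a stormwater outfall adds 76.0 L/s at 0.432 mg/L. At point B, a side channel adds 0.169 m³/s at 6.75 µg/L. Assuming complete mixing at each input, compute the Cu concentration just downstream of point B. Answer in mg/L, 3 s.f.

0.0311 mg/L

5.55 µg/L = 0.00555 mg/L.
76.0 L/s = 0.076 m³/s.
After input A: C = (1.03·0.00555 + 0.076·0.432) / 1.106 = 0.03485 mg/L.
6.75 µg/L = 0.00675 mg/L.
After input B: C = (1.106·0.03485 + 0.169·0.00675) / 1.275 = 0.03113 mg/L.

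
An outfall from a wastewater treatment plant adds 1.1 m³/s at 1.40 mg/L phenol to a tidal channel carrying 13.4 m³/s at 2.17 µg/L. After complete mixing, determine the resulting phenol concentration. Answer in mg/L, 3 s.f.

2.17 µg/L = 0.00217 mg/L.
By mass balance at complete mixing, C = (1.1·1.4 + 13.4·0.00217) / (1.1 + 13.4) = 1.569/14.5 = 0.1082 mg/L.

0.108 mg/L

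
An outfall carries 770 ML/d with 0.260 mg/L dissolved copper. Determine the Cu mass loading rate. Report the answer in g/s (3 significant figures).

2.32 g/s

770 ML/d = 8.912 m³/s.
Mass flux = Q·C = 8.912 m³/s × 0.26 g/m³ = 2.317 g/s.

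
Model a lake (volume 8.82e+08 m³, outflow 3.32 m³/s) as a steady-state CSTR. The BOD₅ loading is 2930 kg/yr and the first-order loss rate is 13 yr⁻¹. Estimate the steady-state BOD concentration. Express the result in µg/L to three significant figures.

Outflow Q = 3.32 m³/s × 3.156e+07 s/yr = 1.048e+08 m³/yr.
Steady-state CSTR mass balance: W = Q·C + k·V·C, so C = W/(Q + kV).
Q + kV = 1.048e+08 + 13·8.82e+08 = 1.157e+10 m³/yr.
C = 2930/1.157e+10 = 2.532e-07 kg/m³ = 0.0002532 mg/L = 0.2532 µg/L.

0.253 µg/L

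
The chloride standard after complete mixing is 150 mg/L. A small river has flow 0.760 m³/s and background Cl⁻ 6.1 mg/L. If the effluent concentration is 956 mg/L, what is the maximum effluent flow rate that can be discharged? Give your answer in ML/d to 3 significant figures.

11.7 ML/d

Mass balance at complete mixing: C_std·(Q_w + Q_r) = Q_w·C_e + Q_r·C_b.
Rearranging, Q_w = Q_r·(C_std − C_b)/(C_e − C_std) = 0.760·(150 − 6.1) / (956 − 150) = 0.1357 m³/s.
= 11.72 ML/d.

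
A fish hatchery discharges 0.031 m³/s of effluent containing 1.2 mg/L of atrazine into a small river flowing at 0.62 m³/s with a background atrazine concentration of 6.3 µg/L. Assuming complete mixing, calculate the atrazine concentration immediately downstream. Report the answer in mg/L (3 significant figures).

0.0631 mg/L

6.3 µg/L = 0.0063 mg/L.
Flow-weighted mixing gives C = (0.031·1.2 + 0.62·0.0063) / (0.031 + 0.62) = 0.04111/0.651 = 0.06314 mg/L.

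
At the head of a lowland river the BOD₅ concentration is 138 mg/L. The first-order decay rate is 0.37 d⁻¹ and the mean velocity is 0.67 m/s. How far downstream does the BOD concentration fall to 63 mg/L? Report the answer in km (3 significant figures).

From C = C₀·e^(−kt), t = ln(C₀/C)/k = ln(138/63)/0.37 = 0.7841/0.37 = 2.119 d.
Distance = v·t = 0.67 m/s × 1.831e+05 s = 1.227e+05 m = 122.7 km.

123 km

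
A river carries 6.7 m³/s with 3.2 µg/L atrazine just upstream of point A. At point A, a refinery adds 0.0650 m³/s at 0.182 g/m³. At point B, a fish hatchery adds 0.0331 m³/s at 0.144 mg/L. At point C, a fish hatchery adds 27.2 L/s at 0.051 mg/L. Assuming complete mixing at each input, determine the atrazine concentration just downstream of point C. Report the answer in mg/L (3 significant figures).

3.2 µg/L = 0.0032 mg/L.
After input A: C = (6.7·0.0032 + 0.065·0.182) / 6.765 = 0.004918 mg/L.
After input B: C = (6.765·0.004918 + 0.0331·0.144) / 6.798 = 0.005595 mg/L.
27.2 L/s = 0.0272 m³/s.
After input C: C = (6.798·0.005595 + 0.0272·0.051) / 6.825 = 0.005776 mg/L.

0.00578 mg/L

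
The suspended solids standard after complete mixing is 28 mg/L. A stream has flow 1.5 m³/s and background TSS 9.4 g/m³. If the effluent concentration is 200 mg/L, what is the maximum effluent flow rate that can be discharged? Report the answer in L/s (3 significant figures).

162 L/s

Mass balance at complete mixing: C_std·(Q_w + Q_r) = Q_w·C_e + Q_r·C_b.
Rearranging, Q_w = Q_r·(C_std − C_b)/(C_e − C_std) = 1.5·(28 − 9.4) / (200 − 28) = 0.1622 m³/s.
= 162.2 L/s.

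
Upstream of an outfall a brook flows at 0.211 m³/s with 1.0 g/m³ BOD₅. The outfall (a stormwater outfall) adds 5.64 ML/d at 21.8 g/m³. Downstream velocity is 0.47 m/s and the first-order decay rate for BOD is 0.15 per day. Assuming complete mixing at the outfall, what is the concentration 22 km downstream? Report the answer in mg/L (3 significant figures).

5.64 ML/d = 0.06528 m³/s.
After complete mixing, C₀ = (0.06528·21.8 + 0.211·1) / 0.2763 = 5.915 mg/L.
Travel time t = 2.2e+04 m / 0.47 m/s = 4.681e+04 s = 0.5418 d.
C = 5.915·exp(−0.15·0.5418) = 5.915·0.9219 = 5.453 mg/L.

5.45 mg/L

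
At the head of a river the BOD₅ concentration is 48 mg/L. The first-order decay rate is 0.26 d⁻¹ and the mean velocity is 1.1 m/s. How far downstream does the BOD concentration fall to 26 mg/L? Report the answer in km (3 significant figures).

From C = C₀·e^(−kt), t = ln(C₀/C)/k = ln(48/26)/0.26 = 0.6131/0.26 = 2.358 d.
Distance = v·t = 1.1 m/s × 2.037e+05 s = 2.241e+05 m = 224.1 km.

224 km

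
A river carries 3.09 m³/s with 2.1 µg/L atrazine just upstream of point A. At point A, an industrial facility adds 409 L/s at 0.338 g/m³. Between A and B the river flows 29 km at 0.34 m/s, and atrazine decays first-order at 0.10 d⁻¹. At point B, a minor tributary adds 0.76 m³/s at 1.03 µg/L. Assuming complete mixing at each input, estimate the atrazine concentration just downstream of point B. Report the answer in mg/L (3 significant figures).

0.0310 mg/L

2.1 µg/L = 0.0021 mg/L.
409 L/s = 0.409 m³/s.
After input A: C = (3.09·0.0021 + 0.409·0.338) / 3.499 = 0.04136 mg/L.
Over the 29 km reach to input B (t = 8.529e+04 s = 0.9872 d), decay gives C = 0.04136·exp(−0.10·0.9872) = 0.03748 mg/L.
1.03 µg/L = 0.00103 mg/L.
After input B: C = (3.499·0.03748 + 0.76·0.00103) / 4.259 = 0.03097 mg/L.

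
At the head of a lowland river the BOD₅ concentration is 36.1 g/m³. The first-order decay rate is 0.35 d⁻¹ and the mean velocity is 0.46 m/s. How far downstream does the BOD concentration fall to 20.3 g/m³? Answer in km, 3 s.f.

65.4 km

From C = C₀·e^(−kt), t = ln(C₀/C)/k = ln(36.1/20.3)/0.35 = 0.5757/0.35 = 1.645 d.
Distance = v·t = 0.46 m/s × 1.421e+05 s = 6.537e+04 m = 65.37 km.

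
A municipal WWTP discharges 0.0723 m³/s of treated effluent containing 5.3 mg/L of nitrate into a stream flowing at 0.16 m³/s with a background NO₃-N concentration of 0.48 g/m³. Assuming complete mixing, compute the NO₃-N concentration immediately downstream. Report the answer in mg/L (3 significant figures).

Flow-weighted mixing gives C = (0.0723·5.3 + 0.16·0.48) / (0.0723 + 0.16) = 0.46/0.2323 = 1.98 mg/L.

1.98 mg/L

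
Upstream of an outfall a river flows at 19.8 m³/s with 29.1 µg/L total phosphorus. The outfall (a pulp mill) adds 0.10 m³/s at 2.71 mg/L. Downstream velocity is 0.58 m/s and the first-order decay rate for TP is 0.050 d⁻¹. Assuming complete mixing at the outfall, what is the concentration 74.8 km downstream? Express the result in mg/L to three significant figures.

0.0395 mg/L

29.1 µg/L = 0.0291 mg/L.
After complete mixing, C₀ = (0.1·2.71 + 19.8·0.0291) / 19.9 = 0.04257 mg/L.
Travel time t = 7.48e+04 m / 0.58 m/s = 1.29e+05 s = 1.493 d.
C = 0.04257·exp(−0.050·1.493) = 0.04257·0.9281 = 0.03951 mg/L.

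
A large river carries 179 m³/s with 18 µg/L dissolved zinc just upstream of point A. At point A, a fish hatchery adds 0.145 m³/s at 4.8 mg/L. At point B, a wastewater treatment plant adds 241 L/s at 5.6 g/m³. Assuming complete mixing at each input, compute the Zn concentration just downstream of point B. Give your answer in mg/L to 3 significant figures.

18 µg/L = 0.018 mg/L.
After input A: C = (179·0.018 + 0.145·4.8) / 179.1 = 0.02187 mg/L.
241 L/s = 0.241 m³/s.
After input B: C = (179.1·0.02187 + 0.241·5.6) / 179.4 = 0.02936 mg/L.

0.0294 mg/L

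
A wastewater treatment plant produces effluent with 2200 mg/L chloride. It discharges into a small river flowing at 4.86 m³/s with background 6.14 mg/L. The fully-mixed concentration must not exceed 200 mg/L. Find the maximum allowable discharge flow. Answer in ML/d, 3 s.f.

Mass balance at complete mixing: C_std·(Q_w + Q_r) = Q_w·C_e + Q_r·C_b.
Rearranging, Q_w = Q_r·(C_std − C_b)/(C_e − C_std) = 4.86·(200 − 6.14) / (2200 − 200) = 0.4711 m³/s.
= 40.7 ML/d.

40.7 ML/d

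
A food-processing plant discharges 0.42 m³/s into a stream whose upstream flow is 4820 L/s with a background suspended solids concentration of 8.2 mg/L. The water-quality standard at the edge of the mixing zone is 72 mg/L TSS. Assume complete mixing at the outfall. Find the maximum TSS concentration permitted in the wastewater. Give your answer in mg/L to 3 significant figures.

4820 L/s = 4.82 m³/s.
Mass balance: 72·5.24 = 0.42·Cₑ + 4.82·8.2.
Cₑ = (377.3 − 39.52) / 0.42 = 804.2 mg/L.

804 mg/L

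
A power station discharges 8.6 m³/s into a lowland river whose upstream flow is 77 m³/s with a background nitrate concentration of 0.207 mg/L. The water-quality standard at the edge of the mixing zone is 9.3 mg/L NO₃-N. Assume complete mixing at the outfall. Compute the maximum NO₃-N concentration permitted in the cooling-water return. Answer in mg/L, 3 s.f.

90.7 mg/L

Mass balance: 9.3·85.6 = 8.6·Cₑ + 77·0.207.
Cₑ = (796.1 − 15.94) / 8.6 = 90.71 mg/L.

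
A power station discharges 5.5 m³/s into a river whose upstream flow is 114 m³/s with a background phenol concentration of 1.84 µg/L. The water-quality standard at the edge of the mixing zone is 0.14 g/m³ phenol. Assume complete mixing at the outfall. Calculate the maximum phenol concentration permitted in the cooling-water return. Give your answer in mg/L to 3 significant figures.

3.00 mg/L

1.84 µg/L = 0.00184 mg/L.
Mass balance: 0.14·119.5 = 5.5·Cₑ + 114·0.00184.
Cₑ = (16.73 − 0.2098) / 5.5 = 3.004 mg/L.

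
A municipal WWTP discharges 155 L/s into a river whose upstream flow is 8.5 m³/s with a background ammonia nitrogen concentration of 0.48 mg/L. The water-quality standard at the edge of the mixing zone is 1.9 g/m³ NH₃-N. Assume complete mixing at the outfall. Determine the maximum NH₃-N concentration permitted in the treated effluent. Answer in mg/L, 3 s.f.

155 L/s = 0.155 m³/s.
Mass balance: 1.9·8.655 = 0.155·Cₑ + 8.5·0.48.
Cₑ = (16.44 − 4.08) / 0.155 = 79.77 mg/L.

79.8 mg/L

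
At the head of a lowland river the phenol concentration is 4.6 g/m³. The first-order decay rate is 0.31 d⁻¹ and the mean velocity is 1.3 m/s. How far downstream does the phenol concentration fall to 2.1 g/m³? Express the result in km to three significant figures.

284 km

From C = C₀·e^(−kt), t = ln(C₀/C)/k = ln(4.6/2.1)/0.31 = 0.7841/0.31 = 2.529 d.
Distance = v·t = 1.3 m/s × 2.185e+05 s = 2.841e+05 m = 284.1 km.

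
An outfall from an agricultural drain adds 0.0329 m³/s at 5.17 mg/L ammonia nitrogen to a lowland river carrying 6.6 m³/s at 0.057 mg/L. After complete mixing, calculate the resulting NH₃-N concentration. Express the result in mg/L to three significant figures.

By mass balance at complete mixing, C = (0.0329·5.17 + 6.6·0.057) / (0.0329 + 6.6) = 0.5463/6.633 = 0.08236 mg/L.

0.0824 mg/L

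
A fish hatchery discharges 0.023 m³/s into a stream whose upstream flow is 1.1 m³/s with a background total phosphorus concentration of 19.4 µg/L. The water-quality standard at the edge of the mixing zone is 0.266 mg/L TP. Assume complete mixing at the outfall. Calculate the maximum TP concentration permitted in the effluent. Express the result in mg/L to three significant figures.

19.4 µg/L = 0.0194 mg/L.
Mass balance: 0.266·1.123 = 0.023·Cₑ + 1.1·0.0194.
Cₑ = (0.2987 − 0.02134) / 0.023 = 12.06 mg/L.

12.1 mg/L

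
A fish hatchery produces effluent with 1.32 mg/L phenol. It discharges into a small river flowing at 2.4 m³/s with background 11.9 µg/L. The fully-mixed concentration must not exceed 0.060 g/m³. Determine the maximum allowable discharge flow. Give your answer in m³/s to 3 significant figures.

11.9 µg/L = 0.0119 mg/L.
Mass balance at complete mixing: C_std·(Q_w + Q_r) = Q_w·C_e + Q_r·C_b.
Rearranging, Q_w = Q_r·(C_std − C_b)/(C_e − C_std) = 2.4·(0.06 − 0.0119) / (1.32 − 0.06) = 0.09162 m³/s.

0.0916 m³/s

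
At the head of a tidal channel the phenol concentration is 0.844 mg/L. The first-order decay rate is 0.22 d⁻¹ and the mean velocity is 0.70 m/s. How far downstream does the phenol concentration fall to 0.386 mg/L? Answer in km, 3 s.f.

215 km

From C = C₀·e^(−kt), t = ln(C₀/C)/k = ln(0.844/0.386)/0.22 = 0.7823/0.22 = 3.556 d.
Distance = v·t = 0.70 m/s × 3.072e+05 s = 2.151e+05 m = 215.1 km.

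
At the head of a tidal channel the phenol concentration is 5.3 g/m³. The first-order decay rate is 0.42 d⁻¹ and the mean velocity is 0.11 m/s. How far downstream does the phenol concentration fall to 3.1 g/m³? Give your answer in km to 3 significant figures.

From C = C₀·e^(−kt), t = ln(C₀/C)/k = ln(5.3/3.1)/0.42 = 0.5363/0.42 = 1.277 d.
Distance = v·t = 0.11 m/s × 1.103e+05 s = 1.214e+04 m = 12.14 km.

12.1 km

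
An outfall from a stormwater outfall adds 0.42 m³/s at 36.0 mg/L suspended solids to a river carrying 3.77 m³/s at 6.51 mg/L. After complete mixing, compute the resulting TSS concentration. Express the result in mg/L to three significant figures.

By mass balance at complete mixing, C = (0.42·36 + 3.77·6.51) / (0.42 + 3.77) = 39.66/4.19 = 9.466 mg/L.

9.47 mg/L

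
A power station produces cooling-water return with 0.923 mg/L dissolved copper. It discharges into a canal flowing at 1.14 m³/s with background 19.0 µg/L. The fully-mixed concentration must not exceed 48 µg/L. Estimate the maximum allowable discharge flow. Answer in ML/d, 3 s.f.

3.26 ML/d

19.0 µg/L = 0.019 mg/L.
48 µg/L = 0.048 mg/L.
Mass balance at complete mixing: C_std·(Q_w + Q_r) = Q_w·C_e + Q_r·C_b.
Rearranging, Q_w = Q_r·(C_std − C_b)/(C_e − C_std) = 1.14·(0.048 − 0.019) / (0.923 − 0.048) = 0.03778 m³/s.
= 3.264 ML/d.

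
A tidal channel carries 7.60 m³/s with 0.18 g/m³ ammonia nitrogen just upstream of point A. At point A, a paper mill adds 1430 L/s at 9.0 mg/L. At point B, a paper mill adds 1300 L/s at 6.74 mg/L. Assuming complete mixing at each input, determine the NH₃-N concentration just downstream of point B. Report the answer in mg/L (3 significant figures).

1430 L/s = 1.43 m³/s.
After input A: C = (7.6·0.18 + 1.43·9) / 9.03 = 1.577 mg/L.
1300 L/s = 1.3 m³/s.
After input B: C = (9.03·1.577 + 1.3·6.74) / 10.33 = 2.227 mg/L.

2.23 mg/L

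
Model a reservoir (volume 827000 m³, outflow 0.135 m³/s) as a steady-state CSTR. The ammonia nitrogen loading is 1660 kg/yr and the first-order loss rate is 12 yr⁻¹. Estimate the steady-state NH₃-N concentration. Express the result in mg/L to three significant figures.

Outflow Q = 0.135 m³/s × 3.156e+07 s/yr = 4.26e+06 m³/yr.
Steady-state CSTR mass balance: W = Q·C + k·V·C, so C = W/(Q + kV).
Q + kV = 4.26e+06 + 12·827000 = 1.418e+07 m³/yr.
C = 1660/1.418e+07 = 0.000117 kg/m³ = 0.117 mg/L.

0.117 mg/L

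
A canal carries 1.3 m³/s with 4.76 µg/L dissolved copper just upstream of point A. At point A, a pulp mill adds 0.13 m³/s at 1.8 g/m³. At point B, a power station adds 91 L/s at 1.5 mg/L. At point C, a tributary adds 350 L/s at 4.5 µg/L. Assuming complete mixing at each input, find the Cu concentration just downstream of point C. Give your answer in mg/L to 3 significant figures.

0.202 mg/L

4.76 µg/L = 0.00476 mg/L.
After input A: C = (1.3·0.00476 + 0.13·1.8) / 1.43 = 0.168 mg/L.
91 L/s = 0.091 m³/s.
After input B: C = (1.43·0.168 + 0.091·1.5) / 1.521 = 0.2477 mg/L.
350 L/s = 0.35 m³/s.
4.5 µg/L = 0.0045 mg/L.
After input C: C = (1.521·0.2477 + 0.35·0.0045) / 1.871 = 0.2022 mg/L.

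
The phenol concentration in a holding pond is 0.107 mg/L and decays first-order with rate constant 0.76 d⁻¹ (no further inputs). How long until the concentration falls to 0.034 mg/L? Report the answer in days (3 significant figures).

t = ln(C₀/C)/k = ln(0.107/0.034)/0.76 = 1.146/0.76 = 1.509 d.

1.51 d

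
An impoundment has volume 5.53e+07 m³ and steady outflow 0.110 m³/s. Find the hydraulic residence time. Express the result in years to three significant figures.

15.9 yr

Q = 0.110 m³/s × 3.156e+07 s/yr = 3.471e+06 m³/yr.
Hydraulic residence time τ = V/Q = 5.53e+07/3.471e+06 = 15.93 yr.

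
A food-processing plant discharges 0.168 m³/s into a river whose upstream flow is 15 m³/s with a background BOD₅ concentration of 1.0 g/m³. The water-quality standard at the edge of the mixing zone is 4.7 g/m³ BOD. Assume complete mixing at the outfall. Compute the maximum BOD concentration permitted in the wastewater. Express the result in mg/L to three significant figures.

Mass balance: 4.7·15.17 = 0.168·Cₑ + 15·1.
Cₑ = (71.29 − 15) / 0.168 = 335.1 mg/L.

335 mg/L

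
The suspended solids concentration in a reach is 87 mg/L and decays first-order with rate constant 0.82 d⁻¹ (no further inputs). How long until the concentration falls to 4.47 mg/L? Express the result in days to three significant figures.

t = ln(C₀/C)/k = ln(87/4.47)/0.82 = 2.969/0.82 = 3.62 d.

3.62 d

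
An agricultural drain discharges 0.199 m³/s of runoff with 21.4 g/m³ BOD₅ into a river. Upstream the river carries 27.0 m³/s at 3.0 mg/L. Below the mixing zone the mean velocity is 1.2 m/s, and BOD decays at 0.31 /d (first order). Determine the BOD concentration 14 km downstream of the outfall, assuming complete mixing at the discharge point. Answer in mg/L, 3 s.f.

After complete mixing, C₀ = (0.199·21.4 + 27·3) / 27.2 = 3.135 mg/L.
Travel time t = 1.4e+04 m / 1.2 m/s = 1.167e+04 s = 0.135 d.
C = 3.135·exp(−0.31·0.135) = 3.135·0.959 = 3.006 mg/L.

3.01 mg/L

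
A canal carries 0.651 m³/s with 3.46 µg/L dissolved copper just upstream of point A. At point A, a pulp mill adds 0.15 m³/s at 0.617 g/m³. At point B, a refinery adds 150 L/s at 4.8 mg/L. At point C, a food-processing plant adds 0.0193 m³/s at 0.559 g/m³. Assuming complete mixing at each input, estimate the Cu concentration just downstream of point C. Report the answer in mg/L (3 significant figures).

0.851 mg/L

3.46 µg/L = 0.00346 mg/L.
After input A: C = (0.651·0.00346 + 0.15·0.617) / 0.801 = 0.1184 mg/L.
150 L/s = 0.15 m³/s.
After input B: C = (0.801·0.1184 + 0.15·4.8) / 0.951 = 0.8568 mg/L.
After input C: C = (0.951·0.8568 + 0.0193·0.559) / 0.9703 = 0.8509 mg/L.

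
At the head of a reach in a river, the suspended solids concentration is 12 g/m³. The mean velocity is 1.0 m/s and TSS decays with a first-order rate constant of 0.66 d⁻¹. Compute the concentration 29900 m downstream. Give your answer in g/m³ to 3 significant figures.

9.55 g/m³

Travel time t = 29900 m / 1.0 m/s = 2.99e+04/1.0 = 2.99e+04 s = 0.3461 d.
First-order decay: C = 12·exp(−0.66·0.3461) = 12·0.7958 = 9.55 g/m³.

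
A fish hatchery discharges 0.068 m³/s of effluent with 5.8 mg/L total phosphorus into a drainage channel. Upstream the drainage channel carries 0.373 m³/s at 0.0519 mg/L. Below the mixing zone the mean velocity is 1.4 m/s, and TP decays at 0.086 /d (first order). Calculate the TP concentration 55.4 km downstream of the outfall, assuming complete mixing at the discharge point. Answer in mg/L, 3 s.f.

After complete mixing, C₀ = (0.068·5.8 + 0.373·0.0519) / 0.441 = 0.9382 mg/L.
Travel time t = 5.54e+04 m / 1.4 m/s = 3.957e+04 s = 0.458 d.
C = 0.9382·exp(−0.086·0.458) = 0.9382·0.9614 = 0.902 mg/L.

0.902 mg/L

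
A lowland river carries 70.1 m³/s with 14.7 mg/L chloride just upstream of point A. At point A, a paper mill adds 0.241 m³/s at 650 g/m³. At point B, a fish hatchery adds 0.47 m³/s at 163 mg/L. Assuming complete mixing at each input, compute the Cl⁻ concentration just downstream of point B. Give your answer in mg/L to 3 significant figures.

17.8 mg/L

After input A: C = (70.1·14.7 + 0.241·650) / 70.34 = 16.88 mg/L.
After input B: C = (70.34·16.88 + 0.47·163) / 70.81 = 17.85 mg/L.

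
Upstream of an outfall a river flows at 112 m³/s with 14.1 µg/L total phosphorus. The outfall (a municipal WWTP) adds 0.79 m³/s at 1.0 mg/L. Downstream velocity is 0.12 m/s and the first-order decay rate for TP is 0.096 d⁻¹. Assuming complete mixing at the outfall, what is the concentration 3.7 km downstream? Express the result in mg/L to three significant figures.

14.1 µg/L = 0.0141 mg/L.
After complete mixing, C₀ = (0.79·1 + 112·0.0141) / 112.8 = 0.02101 mg/L.
Travel time t = 3700 m / 0.12 m/s = 3.083e+04 s = 0.3569 d.
C = 0.02101·exp(−0.096·0.3569) = 0.02101·0.9663 = 0.0203 mg/L.

0.0203 mg/L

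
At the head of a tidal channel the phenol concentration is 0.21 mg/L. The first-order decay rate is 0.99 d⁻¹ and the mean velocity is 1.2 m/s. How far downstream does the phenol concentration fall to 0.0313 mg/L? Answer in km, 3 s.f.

199 km

From C = C₀·e^(−kt), t = ln(C₀/C)/k = ln(0.21/0.0313)/0.99 = 1.903/0.99 = 1.923 d.
Distance = v·t = 1.2 m/s × 1.661e+05 s = 1.993e+05 m = 199.3 km.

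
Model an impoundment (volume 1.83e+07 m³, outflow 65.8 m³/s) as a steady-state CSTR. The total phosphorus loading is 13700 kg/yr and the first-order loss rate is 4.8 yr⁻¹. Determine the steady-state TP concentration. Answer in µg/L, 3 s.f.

Outflow Q = 65.8 m³/s × 3.156e+07 s/yr = 2.076e+09 m³/yr.
Steady-state CSTR mass balance: W = Q·C + k·V·C, so C = W/(Q + kV).
Q + kV = 2.076e+09 + 4.8·1.83e+07 = 2.164e+09 m³/yr.
C = 13700/2.164e+09 = 6.33e-06 kg/m³ = 0.00633 mg/L = 6.33 µg/L.

6.33 µg/L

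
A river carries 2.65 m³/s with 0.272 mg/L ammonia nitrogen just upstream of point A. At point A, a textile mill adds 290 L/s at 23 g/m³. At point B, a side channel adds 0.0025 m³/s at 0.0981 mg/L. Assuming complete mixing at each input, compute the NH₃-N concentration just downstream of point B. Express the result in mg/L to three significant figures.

2.51 mg/L

290 L/s = 0.29 m³/s.
After input A: C = (2.65·0.272 + 0.29·23) / 2.94 = 2.514 mg/L.
After input B: C = (2.94·2.514 + 0.0025·0.0981) / 2.942 = 2.512 mg/L.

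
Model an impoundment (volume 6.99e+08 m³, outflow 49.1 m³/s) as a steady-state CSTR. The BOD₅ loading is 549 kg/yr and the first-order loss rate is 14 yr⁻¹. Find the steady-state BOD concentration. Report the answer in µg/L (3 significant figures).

0.0484 µg/L

Outflow Q = 49.1 m³/s × 3.156e+07 s/yr = 1.549e+09 m³/yr.
Steady-state CSTR mass balance: W = Q·C + k·V·C, so C = W/(Q + kV).
Q + kV = 1.549e+09 + 14·6.99e+08 = 1.134e+10 m³/yr.
C = 549/1.134e+10 = 4.843e-08 kg/m³ = 4.843e-05 mg/L = 0.04843 µg/L.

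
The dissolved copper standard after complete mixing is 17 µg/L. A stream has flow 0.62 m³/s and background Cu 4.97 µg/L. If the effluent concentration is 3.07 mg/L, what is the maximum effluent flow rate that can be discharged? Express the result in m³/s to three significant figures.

4.97 µg/L = 0.00497 mg/L.
17 µg/L = 0.017 mg/L.
Mass balance at complete mixing: C_std·(Q_w + Q_r) = Q_w·C_e + Q_r·C_b.
Rearranging, Q_w = Q_r·(C_std − C_b)/(C_e − C_std) = 0.62·(0.017 − 0.00497) / (3.07 − 0.017) = 0.002443 m³/s.

0.00244 m³/s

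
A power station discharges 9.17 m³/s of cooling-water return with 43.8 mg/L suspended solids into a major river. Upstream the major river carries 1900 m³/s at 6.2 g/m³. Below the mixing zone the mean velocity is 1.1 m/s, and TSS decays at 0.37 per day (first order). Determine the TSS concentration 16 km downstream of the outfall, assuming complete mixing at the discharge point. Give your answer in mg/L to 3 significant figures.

6.00 mg/L

After complete mixing, C₀ = (9.17·43.8 + 1900·6.2) / 1909 = 6.381 mg/L.
Travel time t = 1.6e+04 m / 1.1 m/s = 1.455e+04 s = 0.1684 d.
C = 6.381·exp(−0.37·0.1684) = 6.381·0.9396 = 5.995 mg/L.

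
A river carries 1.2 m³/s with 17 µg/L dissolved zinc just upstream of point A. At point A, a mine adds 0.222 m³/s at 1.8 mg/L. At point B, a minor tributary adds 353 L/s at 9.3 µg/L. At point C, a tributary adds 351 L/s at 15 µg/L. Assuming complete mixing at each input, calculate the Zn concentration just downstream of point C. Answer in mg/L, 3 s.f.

0.202 mg/L

17 µg/L = 0.017 mg/L.
After input A: C = (1.2·0.017 + 0.222·1.8) / 1.422 = 0.2954 mg/L.
353 L/s = 0.353 m³/s.
9.3 µg/L = 0.0093 mg/L.
After input B: C = (1.422·0.2954 + 0.353·0.0093) / 1.775 = 0.2385 mg/L.
351 L/s = 0.351 m³/s.
15 µg/L = 0.015 mg/L.
After input C: C = (1.775·0.2385 + 0.351·0.015) / 2.126 = 0.2016 mg/L.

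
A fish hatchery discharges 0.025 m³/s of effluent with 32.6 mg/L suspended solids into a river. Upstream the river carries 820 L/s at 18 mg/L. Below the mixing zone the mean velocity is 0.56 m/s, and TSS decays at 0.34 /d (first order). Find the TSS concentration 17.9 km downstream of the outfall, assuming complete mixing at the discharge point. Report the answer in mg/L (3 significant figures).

820 L/s = 0.82 m³/s.
After complete mixing, C₀ = (0.025·32.6 + 0.82·18) / 0.845 = 18.43 mg/L.
Travel time t = 1.79e+04 m / 0.56 m/s = 3.196e+04 s = 0.37 d.
C = 18.43·exp(−0.34·0.37) = 18.43·0.8818 = 16.25 mg/L.

16.3 mg/L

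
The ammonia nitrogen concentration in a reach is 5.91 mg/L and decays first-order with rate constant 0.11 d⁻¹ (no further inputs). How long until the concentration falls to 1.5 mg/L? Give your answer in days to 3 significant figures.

12.5 d

t = ln(C₀/C)/k = ln(5.91/1.5)/0.11 = 1.371/0.11 = 12.47 d.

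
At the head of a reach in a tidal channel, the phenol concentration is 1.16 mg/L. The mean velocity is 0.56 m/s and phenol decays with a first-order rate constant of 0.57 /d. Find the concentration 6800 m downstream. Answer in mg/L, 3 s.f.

1.07 mg/L

Travel time t = 6800 m / 0.56 m/s = 6800/0.56 = 1.214e+04 s = 0.1405 d.
First-order decay: C = 1.16·exp(−0.57·0.1405) = 1.16·0.923 = 1.071 mg/L.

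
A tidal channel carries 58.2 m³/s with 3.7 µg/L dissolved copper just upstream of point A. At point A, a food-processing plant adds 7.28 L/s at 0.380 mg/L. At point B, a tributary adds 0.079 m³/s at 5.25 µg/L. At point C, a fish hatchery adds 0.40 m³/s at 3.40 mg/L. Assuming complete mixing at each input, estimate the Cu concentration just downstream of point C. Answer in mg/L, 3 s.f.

3.7 µg/L = 0.0037 mg/L.
7.28 L/s = 0.00728 m³/s.
After input A: C = (58.2·0.0037 + 0.00728·0.38) / 58.21 = 0.003747 mg/L.
5.25 µg/L = 0.00525 mg/L.
After input B: C = (58.21·0.003747 + 0.079·0.00525) / 58.29 = 0.003749 mg/L.
After input C: C = (58.29·0.003749 + 0.4·3.4) / 58.69 = 0.0269 mg/L.

0.0269 mg/L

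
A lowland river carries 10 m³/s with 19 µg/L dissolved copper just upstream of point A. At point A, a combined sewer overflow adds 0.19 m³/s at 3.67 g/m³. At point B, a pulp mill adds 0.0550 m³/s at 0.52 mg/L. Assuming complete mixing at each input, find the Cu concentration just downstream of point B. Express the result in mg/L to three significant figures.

0.0894 mg/L

19 µg/L = 0.019 mg/L.
After input A: C = (10·0.019 + 0.19·3.67) / 10.19 = 0.08708 mg/L.
After input B: C = (10.19·0.08708 + 0.055·0.52) / 10.24 = 0.0894 mg/L.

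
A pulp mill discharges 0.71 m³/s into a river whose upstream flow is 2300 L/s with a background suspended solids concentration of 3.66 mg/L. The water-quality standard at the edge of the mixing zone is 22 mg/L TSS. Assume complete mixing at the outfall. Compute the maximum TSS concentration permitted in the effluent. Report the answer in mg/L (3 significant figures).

81.4 mg/L

2300 L/s = 2.3 m³/s.
Mass balance: 22·3.01 = 0.71·Cₑ + 2.3·3.66.
Cₑ = (66.22 − 8.418) / 0.71 = 81.41 mg/L.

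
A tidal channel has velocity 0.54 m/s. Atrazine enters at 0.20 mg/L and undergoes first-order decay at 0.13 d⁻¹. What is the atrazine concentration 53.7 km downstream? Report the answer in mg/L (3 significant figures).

0.172 mg/L

Travel time t = 53.7 km / 0.54 m/s = 5.37e+04/0.54 = 9.944e+04 s = 1.151 d.
First-order decay: C = 0.20·exp(−0.13·1.151) = 0.20·0.861 = 0.1722 mg/L.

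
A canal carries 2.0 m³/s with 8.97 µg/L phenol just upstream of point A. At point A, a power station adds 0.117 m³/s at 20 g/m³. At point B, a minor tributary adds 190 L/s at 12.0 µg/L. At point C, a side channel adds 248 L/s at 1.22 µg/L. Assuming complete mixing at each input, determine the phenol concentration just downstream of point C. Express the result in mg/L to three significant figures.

8.97 µg/L = 0.00897 mg/L.
After input A: C = (2·0.00897 + 0.117·20) / 2.117 = 1.114 mg/L.
190 L/s = 0.19 m³/s.
12.0 µg/L = 0.012 mg/L.
After input B: C = (2.117·1.114 + 0.19·0.012) / 2.307 = 1.023 mg/L.
248 L/s = 0.248 m³/s.
1.22 µg/L = 0.00122 mg/L.
After input C: C = (2.307·1.023 + 0.248·0.00122) / 2.555 = 0.9239 mg/L.

0.924 mg/L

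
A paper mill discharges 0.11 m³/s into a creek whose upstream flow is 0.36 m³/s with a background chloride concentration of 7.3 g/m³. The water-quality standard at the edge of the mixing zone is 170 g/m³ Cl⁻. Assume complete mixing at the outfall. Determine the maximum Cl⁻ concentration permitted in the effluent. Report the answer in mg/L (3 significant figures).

Mass balance: 170·0.47 = 0.11·Cₑ + 0.36·7.3.
Cₑ = (79.9 − 2.628) / 0.11 = 702.5 mg/L.

702 mg/L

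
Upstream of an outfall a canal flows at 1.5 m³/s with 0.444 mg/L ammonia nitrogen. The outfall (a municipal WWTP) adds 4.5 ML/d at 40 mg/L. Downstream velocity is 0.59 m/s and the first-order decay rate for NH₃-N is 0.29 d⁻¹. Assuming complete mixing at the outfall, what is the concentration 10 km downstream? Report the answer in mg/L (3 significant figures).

4.5 ML/d = 0.05208 m³/s.
After complete mixing, C₀ = (0.05208·40 + 1.5·0.444) / 1.552 = 1.771 mg/L.
Travel time t = 1e+04 m / 0.59 m/s = 1.695e+04 s = 0.1962 d.
C = 1.771·exp(−0.29·0.1962) = 1.771·0.9447 = 1.673 mg/L.

1.67 mg/L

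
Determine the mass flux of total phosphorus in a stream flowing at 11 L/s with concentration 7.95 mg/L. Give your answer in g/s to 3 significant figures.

11 L/s = 0.011 m³/s.
Mass flux = Q·C = 0.011 m³/s × 7.95 g/m³ = 0.08745 g/s.

0.0874 g/s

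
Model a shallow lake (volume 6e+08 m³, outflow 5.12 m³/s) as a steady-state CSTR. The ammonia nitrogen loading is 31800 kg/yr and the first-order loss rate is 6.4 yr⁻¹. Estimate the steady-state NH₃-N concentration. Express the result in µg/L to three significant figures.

7.95 µg/L

Outflow Q = 5.12 m³/s × 3.156e+07 s/yr = 1.616e+08 m³/yr.
Steady-state CSTR mass balance: W = Q·C + k·V·C, so C = W/(Q + kV).
Q + kV = 1.616e+08 + 6.4·6e+08 = 4.002e+09 m³/yr.
C = 31800/4.002e+09 = 7.947e-06 kg/m³ = 0.007947 mg/L = 7.947 µg/L.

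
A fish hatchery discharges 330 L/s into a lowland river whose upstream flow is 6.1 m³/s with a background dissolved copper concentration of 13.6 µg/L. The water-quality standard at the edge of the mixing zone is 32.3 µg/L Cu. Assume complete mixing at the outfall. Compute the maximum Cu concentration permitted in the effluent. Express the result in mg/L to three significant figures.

0.378 mg/L

330 L/s = 0.33 m³/s.
13.6 µg/L = 0.0136 mg/L.
32.3 µg/L = 0.0323 mg/L.
Mass balance: 0.0323·6.43 = 0.33·Cₑ + 6.1·0.0136.
Cₑ = (0.2077 − 0.08296) / 0.33 = 0.378 mg/L.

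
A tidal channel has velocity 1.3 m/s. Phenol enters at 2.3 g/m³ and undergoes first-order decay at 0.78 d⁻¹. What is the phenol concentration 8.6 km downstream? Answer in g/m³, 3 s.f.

2.17 g/m³

Travel time t = 8.6 km / 1.3 m/s = 8600/1.3 = 6615 s = 0.07657 d.
First-order decay: C = 2.3·exp(−0.78·0.07657) = 2.3·0.942 = 2.167 g/m³.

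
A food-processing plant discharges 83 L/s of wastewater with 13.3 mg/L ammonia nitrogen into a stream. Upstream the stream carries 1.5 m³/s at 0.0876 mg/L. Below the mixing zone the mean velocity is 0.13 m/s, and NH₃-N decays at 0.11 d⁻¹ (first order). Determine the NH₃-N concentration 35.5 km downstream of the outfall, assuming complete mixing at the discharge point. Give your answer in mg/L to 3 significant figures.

0.551 mg/L

83 L/s = 0.083 m³/s.
After complete mixing, C₀ = (0.083·13.3 + 1.5·0.0876) / 1.583 = 0.7804 mg/L.
Travel time t = 3.55e+04 m / 0.13 m/s = 2.731e+05 s = 3.161 d.
C = 0.7804·exp(−0.11·3.161) = 0.7804·0.7063 = 0.5512 mg/L.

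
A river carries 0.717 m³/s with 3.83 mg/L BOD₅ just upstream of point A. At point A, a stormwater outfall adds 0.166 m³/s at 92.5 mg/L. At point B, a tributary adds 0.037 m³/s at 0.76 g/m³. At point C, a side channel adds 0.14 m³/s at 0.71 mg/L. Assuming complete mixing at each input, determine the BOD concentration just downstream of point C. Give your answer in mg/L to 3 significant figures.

After input A: C = (0.717·3.83 + 0.166·92.5) / 0.883 = 20.5 mg/L.
After input B: C = (0.883·20.5 + 0.037·0.76) / 0.92 = 19.71 mg/L.
After input C: C = (0.92·19.71 + 0.14·0.71) / 1.06 = 17.2 mg/L.

17.2 mg/L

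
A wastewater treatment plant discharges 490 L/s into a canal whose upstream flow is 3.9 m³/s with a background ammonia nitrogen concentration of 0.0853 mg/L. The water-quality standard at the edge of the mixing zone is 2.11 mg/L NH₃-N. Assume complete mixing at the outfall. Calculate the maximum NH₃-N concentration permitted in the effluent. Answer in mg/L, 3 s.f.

490 L/s = 0.49 m³/s.
Mass balance: 2.11·4.39 = 0.49·Cₑ + 3.9·0.0853.
Cₑ = (9.263 − 0.3327) / 0.49 = 18.22 mg/L.

18.2 mg/L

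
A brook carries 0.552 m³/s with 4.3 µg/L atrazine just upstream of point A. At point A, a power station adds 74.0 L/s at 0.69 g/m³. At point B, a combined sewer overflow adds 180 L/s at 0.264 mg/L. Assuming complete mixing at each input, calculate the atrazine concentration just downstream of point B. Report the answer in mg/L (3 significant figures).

0.125 mg/L

4.3 µg/L = 0.0043 mg/L.
74.0 L/s = 0.074 m³/s.
After input A: C = (0.552·0.0043 + 0.074·0.69) / 0.626 = 0.08536 mg/L.
180 L/s = 0.18 m³/s.
After input B: C = (0.626·0.08536 + 0.18·0.264) / 0.806 = 0.1253 mg/L.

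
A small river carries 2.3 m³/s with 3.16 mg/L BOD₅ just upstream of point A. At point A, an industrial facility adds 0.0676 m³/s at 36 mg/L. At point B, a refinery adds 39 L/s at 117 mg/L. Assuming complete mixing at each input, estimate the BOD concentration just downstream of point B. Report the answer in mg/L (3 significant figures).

After input A: C = (2.3·3.16 + 0.0676·36) / 2.368 = 4.098 mg/L.
39 L/s = 0.039 m³/s.
After input B: C = (2.368·4.098 + 0.039·117) / 2.407 = 5.927 mg/L.

5.93 mg/L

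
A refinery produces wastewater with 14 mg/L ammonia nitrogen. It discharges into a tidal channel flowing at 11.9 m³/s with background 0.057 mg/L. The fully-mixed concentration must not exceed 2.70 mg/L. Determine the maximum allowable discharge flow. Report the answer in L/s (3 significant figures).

Mass balance at complete mixing: C_std·(Q_w + Q_r) = Q_w·C_e + Q_r·C_b.
Rearranging, Q_w = Q_r·(C_std − C_b)/(C_e − C_std) = 11.9·(2.7 − 0.057) / (14 − 2.7) = 2.783 m³/s.
= 2783 L/s.

2780 L/s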